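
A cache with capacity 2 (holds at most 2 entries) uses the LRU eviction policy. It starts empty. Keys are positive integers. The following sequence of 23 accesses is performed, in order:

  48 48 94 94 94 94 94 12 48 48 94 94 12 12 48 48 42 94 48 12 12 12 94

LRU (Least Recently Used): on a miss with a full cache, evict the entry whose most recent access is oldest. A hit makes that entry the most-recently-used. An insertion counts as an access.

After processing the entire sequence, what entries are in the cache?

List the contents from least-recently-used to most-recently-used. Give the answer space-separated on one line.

Answer: 12 94

Derivation:
LRU simulation (capacity=2):
  1. access 48: MISS. Cache (LRU->MRU): [48]
  2. access 48: HIT. Cache (LRU->MRU): [48]
  3. access 94: MISS. Cache (LRU->MRU): [48 94]
  4. access 94: HIT. Cache (LRU->MRU): [48 94]
  5. access 94: HIT. Cache (LRU->MRU): [48 94]
  6. access 94: HIT. Cache (LRU->MRU): [48 94]
  7. access 94: HIT. Cache (LRU->MRU): [48 94]
  8. access 12: MISS, evict 48. Cache (LRU->MRU): [94 12]
  9. access 48: MISS, evict 94. Cache (LRU->MRU): [12 48]
  10. access 48: HIT. Cache (LRU->MRU): [12 48]
  11. access 94: MISS, evict 12. Cache (LRU->MRU): [48 94]
  12. access 94: HIT. Cache (LRU->MRU): [48 94]
  13. access 12: MISS, evict 48. Cache (LRU->MRU): [94 12]
  14. access 12: HIT. Cache (LRU->MRU): [94 12]
  15. access 48: MISS, evict 94. Cache (LRU->MRU): [12 48]
  16. access 48: HIT. Cache (LRU->MRU): [12 48]
  17. access 42: MISS, evict 12. Cache (LRU->MRU): [48 42]
  18. access 94: MISS, evict 48. Cache (LRU->MRU): [42 94]
  19. access 48: MISS, evict 42. Cache (LRU->MRU): [94 48]
  20. access 12: MISS, evict 94. Cache (LRU->MRU): [48 12]
  21. access 12: HIT. Cache (LRU->MRU): [48 12]
  22. access 12: HIT. Cache (LRU->MRU): [48 12]
  23. access 94: MISS, evict 48. Cache (LRU->MRU): [12 94]
Total: 11 hits, 12 misses, 10 evictions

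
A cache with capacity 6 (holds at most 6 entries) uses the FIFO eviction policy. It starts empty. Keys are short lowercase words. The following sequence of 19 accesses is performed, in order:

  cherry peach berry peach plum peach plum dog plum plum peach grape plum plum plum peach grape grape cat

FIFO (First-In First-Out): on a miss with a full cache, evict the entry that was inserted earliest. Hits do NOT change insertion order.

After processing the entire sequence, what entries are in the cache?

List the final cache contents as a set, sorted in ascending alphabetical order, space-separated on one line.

FIFO simulation (capacity=6):
  1. access cherry: MISS. Cache (old->new): [cherry]
  2. access peach: MISS. Cache (old->new): [cherry peach]
  3. access berry: MISS. Cache (old->new): [cherry peach berry]
  4. access peach: HIT. Cache (old->new): [cherry peach berry]
  5. access plum: MISS. Cache (old->new): [cherry peach berry plum]
  6. access peach: HIT. Cache (old->new): [cherry peach berry plum]
  7. access plum: HIT. Cache (old->new): [cherry peach berry plum]
  8. access dog: MISS. Cache (old->new): [cherry peach berry plum dog]
  9. access plum: HIT. Cache (old->new): [cherry peach berry plum dog]
  10. access plum: HIT. Cache (old->new): [cherry peach berry plum dog]
  11. access peach: HIT. Cache (old->new): [cherry peach berry plum dog]
  12. access grape: MISS. Cache (old->new): [cherry peach berry plum dog grape]
  13. access plum: HIT. Cache (old->new): [cherry peach berry plum dog grape]
  14. access plum: HIT. Cache (old->new): [cherry peach berry plum dog grape]
  15. access plum: HIT. Cache (old->new): [cherry peach berry plum dog grape]
  16. access peach: HIT. Cache (old->new): [cherry peach berry plum dog grape]
  17. access grape: HIT. Cache (old->new): [cherry peach berry plum dog grape]
  18. access grape: HIT. Cache (old->new): [cherry peach berry plum dog grape]
  19. access cat: MISS, evict cherry. Cache (old->new): [peach berry plum dog grape cat]
Total: 12 hits, 7 misses, 1 evictions

Answer: berry cat dog grape peach plum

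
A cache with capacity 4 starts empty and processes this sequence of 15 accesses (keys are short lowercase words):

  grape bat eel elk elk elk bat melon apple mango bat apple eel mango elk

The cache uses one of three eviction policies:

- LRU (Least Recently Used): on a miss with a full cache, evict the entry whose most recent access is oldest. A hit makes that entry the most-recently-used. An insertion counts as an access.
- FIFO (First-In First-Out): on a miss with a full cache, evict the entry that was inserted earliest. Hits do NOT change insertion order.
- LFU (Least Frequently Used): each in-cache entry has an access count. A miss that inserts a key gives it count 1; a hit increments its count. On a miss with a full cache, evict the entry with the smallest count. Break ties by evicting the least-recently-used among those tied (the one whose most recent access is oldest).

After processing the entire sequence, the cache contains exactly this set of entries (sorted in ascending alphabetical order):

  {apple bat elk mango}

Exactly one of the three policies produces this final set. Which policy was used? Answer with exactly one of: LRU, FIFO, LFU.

Simulating under each policy and comparing final sets:
  LRU: final set = {apple eel elk mango} -> differs
  FIFO: final set = {bat eel elk mango} -> differs
  LFU: final set = {apple bat elk mango} -> MATCHES target
Only LFU produces the target set.

Answer: LFU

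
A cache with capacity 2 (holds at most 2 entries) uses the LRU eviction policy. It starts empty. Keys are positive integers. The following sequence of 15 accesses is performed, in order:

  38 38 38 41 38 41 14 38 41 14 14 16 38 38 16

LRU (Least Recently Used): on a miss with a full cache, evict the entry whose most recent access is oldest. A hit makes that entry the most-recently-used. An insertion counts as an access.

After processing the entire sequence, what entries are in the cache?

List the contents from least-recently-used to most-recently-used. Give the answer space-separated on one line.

Answer: 38 16

Derivation:
LRU simulation (capacity=2):
  1. access 38: MISS. Cache (LRU->MRU): [38]
  2. access 38: HIT. Cache (LRU->MRU): [38]
  3. access 38: HIT. Cache (LRU->MRU): [38]
  4. access 41: MISS. Cache (LRU->MRU): [38 41]
  5. access 38: HIT. Cache (LRU->MRU): [41 38]
  6. access 41: HIT. Cache (LRU->MRU): [38 41]
  7. access 14: MISS, evict 38. Cache (LRU->MRU): [41 14]
  8. access 38: MISS, evict 41. Cache (LRU->MRU): [14 38]
  9. access 41: MISS, evict 14. Cache (LRU->MRU): [38 41]
  10. access 14: MISS, evict 38. Cache (LRU->MRU): [41 14]
  11. access 14: HIT. Cache (LRU->MRU): [41 14]
  12. access 16: MISS, evict 41. Cache (LRU->MRU): [14 16]
  13. access 38: MISS, evict 14. Cache (LRU->MRU): [16 38]
  14. access 38: HIT. Cache (LRU->MRU): [16 38]
  15. access 16: HIT. Cache (LRU->MRU): [38 16]
Total: 7 hits, 8 misses, 6 evictions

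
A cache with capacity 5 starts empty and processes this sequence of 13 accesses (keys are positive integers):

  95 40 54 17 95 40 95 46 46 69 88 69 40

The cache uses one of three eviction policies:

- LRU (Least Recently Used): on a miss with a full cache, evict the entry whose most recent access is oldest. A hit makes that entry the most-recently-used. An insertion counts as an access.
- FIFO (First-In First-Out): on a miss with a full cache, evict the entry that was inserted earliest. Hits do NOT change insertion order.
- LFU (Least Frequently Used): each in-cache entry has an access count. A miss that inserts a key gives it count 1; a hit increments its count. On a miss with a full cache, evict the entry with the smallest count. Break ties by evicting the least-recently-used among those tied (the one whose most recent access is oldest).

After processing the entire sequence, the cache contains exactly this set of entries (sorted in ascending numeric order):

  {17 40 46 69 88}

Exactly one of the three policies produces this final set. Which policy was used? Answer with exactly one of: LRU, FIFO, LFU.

Answer: FIFO

Derivation:
Simulating under each policy and comparing final sets:
  LRU: final set = {40 46 69 88 95} -> differs
  FIFO: final set = {17 40 46 69 88} -> MATCHES target
  LFU: final set = {40 46 69 88 95} -> differs
Only FIFO produces the target set.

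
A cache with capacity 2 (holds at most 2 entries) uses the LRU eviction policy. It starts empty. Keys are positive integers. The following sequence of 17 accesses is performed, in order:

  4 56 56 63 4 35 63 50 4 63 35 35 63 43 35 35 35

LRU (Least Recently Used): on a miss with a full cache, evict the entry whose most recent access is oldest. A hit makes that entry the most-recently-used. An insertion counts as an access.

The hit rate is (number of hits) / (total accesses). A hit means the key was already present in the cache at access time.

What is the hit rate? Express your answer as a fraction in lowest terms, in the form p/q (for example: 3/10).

LRU simulation (capacity=2):
  1. access 4: MISS. Cache (LRU->MRU): [4]
  2. access 56: MISS. Cache (LRU->MRU): [4 56]
  3. access 56: HIT. Cache (LRU->MRU): [4 56]
  4. access 63: MISS, evict 4. Cache (LRU->MRU): [56 63]
  5. access 4: MISS, evict 56. Cache (LRU->MRU): [63 4]
  6. access 35: MISS, evict 63. Cache (LRU->MRU): [4 35]
  7. access 63: MISS, evict 4. Cache (LRU->MRU): [35 63]
  8. access 50: MISS, evict 35. Cache (LRU->MRU): [63 50]
  9. access 4: MISS, evict 63. Cache (LRU->MRU): [50 4]
  10. access 63: MISS, evict 50. Cache (LRU->MRU): [4 63]
  11. access 35: MISS, evict 4. Cache (LRU->MRU): [63 35]
  12. access 35: HIT. Cache (LRU->MRU): [63 35]
  13. access 63: HIT. Cache (LRU->MRU): [35 63]
  14. access 43: MISS, evict 35. Cache (LRU->MRU): [63 43]
  15. access 35: MISS, evict 63. Cache (LRU->MRU): [43 35]
  16. access 35: HIT. Cache (LRU->MRU): [43 35]
  17. access 35: HIT. Cache (LRU->MRU): [43 35]
Total: 5 hits, 12 misses, 10 evictions

Hit rate = 5/17

Answer: 5/17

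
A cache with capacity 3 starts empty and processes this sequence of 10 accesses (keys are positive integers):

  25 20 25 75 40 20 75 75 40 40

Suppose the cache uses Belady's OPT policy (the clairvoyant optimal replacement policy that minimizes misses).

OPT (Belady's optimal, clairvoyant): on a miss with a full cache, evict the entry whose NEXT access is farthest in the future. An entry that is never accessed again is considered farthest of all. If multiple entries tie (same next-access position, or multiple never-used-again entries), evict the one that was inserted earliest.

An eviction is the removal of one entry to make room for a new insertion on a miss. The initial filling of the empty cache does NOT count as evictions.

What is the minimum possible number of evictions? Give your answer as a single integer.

Answer: 1

Derivation:
OPT (Belady) simulation (capacity=3):
  1. access 25: MISS. Cache: [25]
  2. access 20: MISS. Cache: [25 20]
  3. access 25: HIT. Next use of 25: never. Cache: [25 20]
  4. access 75: MISS. Cache: [25 20 75]
  5. access 40: MISS, evict 25 (next use: never). Cache: [20 75 40]
  6. access 20: HIT. Next use of 20: never. Cache: [20 75 40]
  7. access 75: HIT. Next use of 75: step 8. Cache: [20 75 40]
  8. access 75: HIT. Next use of 75: never. Cache: [20 75 40]
  9. access 40: HIT. Next use of 40: step 10. Cache: [20 75 40]
  10. access 40: HIT. Next use of 40: never. Cache: [20 75 40]
Total: 6 hits, 4 misses, 1 evictions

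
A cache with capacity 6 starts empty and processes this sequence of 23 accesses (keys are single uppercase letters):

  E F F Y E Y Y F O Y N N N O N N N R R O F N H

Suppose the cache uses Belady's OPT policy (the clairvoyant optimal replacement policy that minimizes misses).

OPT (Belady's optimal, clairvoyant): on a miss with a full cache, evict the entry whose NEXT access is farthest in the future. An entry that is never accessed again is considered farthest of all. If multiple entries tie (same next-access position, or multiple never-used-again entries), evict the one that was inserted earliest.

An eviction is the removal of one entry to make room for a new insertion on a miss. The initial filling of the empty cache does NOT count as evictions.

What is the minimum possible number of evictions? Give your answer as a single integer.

Answer: 1

Derivation:
OPT (Belady) simulation (capacity=6):
  1. access E: MISS. Cache: [E]
  2. access F: MISS. Cache: [E F]
  3. access F: HIT. Next use of F: step 8. Cache: [E F]
  4. access Y: MISS. Cache: [E F Y]
  5. access E: HIT. Next use of E: never. Cache: [E F Y]
  6. access Y: HIT. Next use of Y: step 7. Cache: [E F Y]
  7. access Y: HIT. Next use of Y: step 10. Cache: [E F Y]
  8. access F: HIT. Next use of F: step 21. Cache: [E F Y]
  9. access O: MISS. Cache: [E F Y O]
  10. access Y: HIT. Next use of Y: never. Cache: [E F Y O]
  11. access N: MISS. Cache: [E F Y O N]
  12. access N: HIT. Next use of N: step 13. Cache: [E F Y O N]
  13. access N: HIT. Next use of N: step 15. Cache: [E F Y O N]
  14. access O: HIT. Next use of O: step 20. Cache: [E F Y O N]
  15. access N: HIT. Next use of N: step 16. Cache: [E F Y O N]
  16. access N: HIT. Next use of N: step 17. Cache: [E F Y O N]
  17. access N: HIT. Next use of N: step 22. Cache: [E F Y O N]
  18. access R: MISS. Cache: [E F Y O N R]
  19. access R: HIT. Next use of R: never. Cache: [E F Y O N R]
  20. access O: HIT. Next use of O: never. Cache: [E F Y O N R]
  21. access F: HIT. Next use of F: never. Cache: [E F Y O N R]
  22. access N: HIT. Next use of N: never. Cache: [E F Y O N R]
  23. access H: MISS, evict E (next use: never). Cache: [F Y O N R H]
Total: 16 hits, 7 misses, 1 evictions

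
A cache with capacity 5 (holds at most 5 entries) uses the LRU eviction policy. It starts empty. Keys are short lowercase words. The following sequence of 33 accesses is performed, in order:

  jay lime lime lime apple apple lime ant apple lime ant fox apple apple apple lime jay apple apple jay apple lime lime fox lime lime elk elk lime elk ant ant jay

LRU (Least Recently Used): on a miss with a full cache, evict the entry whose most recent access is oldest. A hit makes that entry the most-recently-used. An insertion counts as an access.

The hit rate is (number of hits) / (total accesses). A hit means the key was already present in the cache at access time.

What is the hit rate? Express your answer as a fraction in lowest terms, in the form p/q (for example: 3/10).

Answer: 25/33

Derivation:
LRU simulation (capacity=5):
  1. access jay: MISS. Cache (LRU->MRU): [jay]
  2. access lime: MISS. Cache (LRU->MRU): [jay lime]
  3. access lime: HIT. Cache (LRU->MRU): [jay lime]
  4. access lime: HIT. Cache (LRU->MRU): [jay lime]
  5. access apple: MISS. Cache (LRU->MRU): [jay lime apple]
  6. access apple: HIT. Cache (LRU->MRU): [jay lime apple]
  7. access lime: HIT. Cache (LRU->MRU): [jay apple lime]
  8. access ant: MISS. Cache (LRU->MRU): [jay apple lime ant]
  9. access apple: HIT. Cache (LRU->MRU): [jay lime ant apple]
  10. access lime: HIT. Cache (LRU->MRU): [jay ant apple lime]
  11. access ant: HIT. Cache (LRU->MRU): [jay apple lime ant]
  12. access fox: MISS. Cache (LRU->MRU): [jay apple lime ant fox]
  13. access apple: HIT. Cache (LRU->MRU): [jay lime ant fox apple]
  14. access apple: HIT. Cache (LRU->MRU): [jay lime ant fox apple]
  15. access apple: HIT. Cache (LRU->MRU): [jay lime ant fox apple]
  16. access lime: HIT. Cache (LRU->MRU): [jay ant fox apple lime]
  17. access jay: HIT. Cache (LRU->MRU): [ant fox apple lime jay]
  18. access apple: HIT. Cache (LRU->MRU): [ant fox lime jay apple]
  19. access apple: HIT. Cache (LRU->MRU): [ant fox lime jay apple]
  20. access jay: HIT. Cache (LRU->MRU): [ant fox lime apple jay]
  21. access apple: HIT. Cache (LRU->MRU): [ant fox lime jay apple]
  22. access lime: HIT. Cache (LRU->MRU): [ant fox jay apple lime]
  23. access lime: HIT. Cache (LRU->MRU): [ant fox jay apple lime]
  24. access fox: HIT. Cache (LRU->MRU): [ant jay apple lime fox]
  25. access lime: HIT. Cache (LRU->MRU): [ant jay apple fox lime]
  26. access lime: HIT. Cache (LRU->MRU): [ant jay apple fox lime]
  27. access elk: MISS, evict ant. Cache (LRU->MRU): [jay apple fox lime elk]
  28. access elk: HIT. Cache (LRU->MRU): [jay apple fox lime elk]
  29. access lime: HIT. Cache (LRU->MRU): [jay apple fox elk lime]
  30. access elk: HIT. Cache (LRU->MRU): [jay apple fox lime elk]
  31. access ant: MISS, evict jay. Cache (LRU->MRU): [apple fox lime elk ant]
  32. access ant: HIT. Cache (LRU->MRU): [apple fox lime elk ant]
  33. access jay: MISS, evict apple. Cache (LRU->MRU): [fox lime elk ant jay]
Total: 25 hits, 8 misses, 3 evictions

Hit rate = 25/33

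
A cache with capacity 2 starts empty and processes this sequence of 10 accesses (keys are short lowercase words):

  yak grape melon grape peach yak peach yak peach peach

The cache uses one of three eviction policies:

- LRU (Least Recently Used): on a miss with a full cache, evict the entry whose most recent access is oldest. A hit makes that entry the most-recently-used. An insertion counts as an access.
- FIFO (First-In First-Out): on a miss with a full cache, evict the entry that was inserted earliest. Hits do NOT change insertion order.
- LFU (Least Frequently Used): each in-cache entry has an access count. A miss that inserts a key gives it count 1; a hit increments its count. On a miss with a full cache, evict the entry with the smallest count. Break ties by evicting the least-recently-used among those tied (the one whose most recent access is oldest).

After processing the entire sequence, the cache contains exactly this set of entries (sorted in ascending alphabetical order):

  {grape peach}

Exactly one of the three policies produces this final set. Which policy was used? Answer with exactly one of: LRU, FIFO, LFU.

Simulating under each policy and comparing final sets:
  LRU: final set = {peach yak} -> differs
  FIFO: final set = {peach yak} -> differs
  LFU: final set = {grape peach} -> MATCHES target
Only LFU produces the target set.

Answer: LFU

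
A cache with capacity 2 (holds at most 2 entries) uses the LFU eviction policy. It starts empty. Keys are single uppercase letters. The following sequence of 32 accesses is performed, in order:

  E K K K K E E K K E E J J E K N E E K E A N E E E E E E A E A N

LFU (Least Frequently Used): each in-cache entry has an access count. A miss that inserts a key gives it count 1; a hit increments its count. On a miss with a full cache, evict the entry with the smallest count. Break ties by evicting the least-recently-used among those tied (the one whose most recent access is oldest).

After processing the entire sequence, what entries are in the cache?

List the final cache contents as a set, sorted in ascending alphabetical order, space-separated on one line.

LFU simulation (capacity=2):
  1. access E: MISS. Cache: [E(c=1)]
  2. access K: MISS. Cache: [E(c=1) K(c=1)]
  3. access K: HIT, count now 2. Cache: [E(c=1) K(c=2)]
  4. access K: HIT, count now 3. Cache: [E(c=1) K(c=3)]
  5. access K: HIT, count now 4. Cache: [E(c=1) K(c=4)]
  6. access E: HIT, count now 2. Cache: [E(c=2) K(c=4)]
  7. access E: HIT, count now 3. Cache: [E(c=3) K(c=4)]
  8. access K: HIT, count now 5. Cache: [E(c=3) K(c=5)]
  9. access K: HIT, count now 6. Cache: [E(c=3) K(c=6)]
  10. access E: HIT, count now 4. Cache: [E(c=4) K(c=6)]
  11. access E: HIT, count now 5. Cache: [E(c=5) K(c=6)]
  12. access J: MISS, evict E(c=5). Cache: [J(c=1) K(c=6)]
  13. access J: HIT, count now 2. Cache: [J(c=2) K(c=6)]
  14. access E: MISS, evict J(c=2). Cache: [E(c=1) K(c=6)]
  15. access K: HIT, count now 7. Cache: [E(c=1) K(c=7)]
  16. access N: MISS, evict E(c=1). Cache: [N(c=1) K(c=7)]
  17. access E: MISS, evict N(c=1). Cache: [E(c=1) K(c=7)]
  18. access E: HIT, count now 2. Cache: [E(c=2) K(c=7)]
  19. access K: HIT, count now 8. Cache: [E(c=2) K(c=8)]
  20. access E: HIT, count now 3. Cache: [E(c=3) K(c=8)]
  21. access A: MISS, evict E(c=3). Cache: [A(c=1) K(c=8)]
  22. access N: MISS, evict A(c=1). Cache: [N(c=1) K(c=8)]
  23. access E: MISS, evict N(c=1). Cache: [E(c=1) K(c=8)]
  24. access E: HIT, count now 2. Cache: [E(c=2) K(c=8)]
  25. access E: HIT, count now 3. Cache: [E(c=3) K(c=8)]
  26. access E: HIT, count now 4. Cache: [E(c=4) K(c=8)]
  27. access E: HIT, count now 5. Cache: [E(c=5) K(c=8)]
  28. access E: HIT, count now 6. Cache: [E(c=6) K(c=8)]
  29. access A: MISS, evict E(c=6). Cache: [A(c=1) K(c=8)]
  30. access E: MISS, evict A(c=1). Cache: [E(c=1) K(c=8)]
  31. access A: MISS, evict E(c=1). Cache: [A(c=1) K(c=8)]
  32. access N: MISS, evict A(c=1). Cache: [N(c=1) K(c=8)]
Total: 19 hits, 13 misses, 11 evictions

Answer: K N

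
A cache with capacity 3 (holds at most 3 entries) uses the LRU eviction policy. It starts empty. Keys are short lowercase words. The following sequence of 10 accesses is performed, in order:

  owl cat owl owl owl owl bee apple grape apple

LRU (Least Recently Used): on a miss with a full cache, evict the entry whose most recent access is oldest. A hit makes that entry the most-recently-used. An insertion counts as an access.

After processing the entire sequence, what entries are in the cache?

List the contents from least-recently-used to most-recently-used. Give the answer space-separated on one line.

Answer: bee grape apple

Derivation:
LRU simulation (capacity=3):
  1. access owl: MISS. Cache (LRU->MRU): [owl]
  2. access cat: MISS. Cache (LRU->MRU): [owl cat]
  3. access owl: HIT. Cache (LRU->MRU): [cat owl]
  4. access owl: HIT. Cache (LRU->MRU): [cat owl]
  5. access owl: HIT. Cache (LRU->MRU): [cat owl]
  6. access owl: HIT. Cache (LRU->MRU): [cat owl]
  7. access bee: MISS. Cache (LRU->MRU): [cat owl bee]
  8. access apple: MISS, evict cat. Cache (LRU->MRU): [owl bee apple]
  9. access grape: MISS, evict owl. Cache (LRU->MRU): [bee apple grape]
  10. access apple: HIT. Cache (LRU->MRU): [bee grape apple]
Total: 5 hits, 5 misses, 2 evictions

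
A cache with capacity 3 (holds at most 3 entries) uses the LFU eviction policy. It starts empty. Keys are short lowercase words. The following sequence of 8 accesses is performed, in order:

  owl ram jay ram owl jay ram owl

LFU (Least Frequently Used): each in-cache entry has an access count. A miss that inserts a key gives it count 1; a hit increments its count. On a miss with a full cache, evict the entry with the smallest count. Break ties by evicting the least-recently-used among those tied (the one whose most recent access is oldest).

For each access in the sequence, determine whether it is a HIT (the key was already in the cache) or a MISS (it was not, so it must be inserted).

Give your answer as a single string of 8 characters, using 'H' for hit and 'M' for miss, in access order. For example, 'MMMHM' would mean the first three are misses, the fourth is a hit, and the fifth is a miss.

LFU simulation (capacity=3):
  1. access owl: MISS. Cache: [owl(c=1)]
  2. access ram: MISS. Cache: [owl(c=1) ram(c=1)]
  3. access jay: MISS. Cache: [owl(c=1) ram(c=1) jay(c=1)]
  4. access ram: HIT, count now 2. Cache: [owl(c=1) jay(c=1) ram(c=2)]
  5. access owl: HIT, count now 2. Cache: [jay(c=1) ram(c=2) owl(c=2)]
  6. access jay: HIT, count now 2. Cache: [ram(c=2) owl(c=2) jay(c=2)]
  7. access ram: HIT, count now 3. Cache: [owl(c=2) jay(c=2) ram(c=3)]
  8. access owl: HIT, count now 3. Cache: [jay(c=2) ram(c=3) owl(c=3)]
Total: 5 hits, 3 misses, 0 evictions

Answer: MMMHHHHH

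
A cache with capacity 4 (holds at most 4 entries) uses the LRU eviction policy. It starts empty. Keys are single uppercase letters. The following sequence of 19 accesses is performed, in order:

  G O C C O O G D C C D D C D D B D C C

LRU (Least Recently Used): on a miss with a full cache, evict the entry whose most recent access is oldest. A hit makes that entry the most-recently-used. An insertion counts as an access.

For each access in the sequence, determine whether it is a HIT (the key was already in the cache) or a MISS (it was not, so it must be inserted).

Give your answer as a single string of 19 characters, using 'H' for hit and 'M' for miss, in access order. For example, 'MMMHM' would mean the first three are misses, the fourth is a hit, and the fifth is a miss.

Answer: MMMHHHHMHHHHHHHMHHH

Derivation:
LRU simulation (capacity=4):
  1. access G: MISS. Cache (LRU->MRU): [G]
  2. access O: MISS. Cache (LRU->MRU): [G O]
  3. access C: MISS. Cache (LRU->MRU): [G O C]
  4. access C: HIT. Cache (LRU->MRU): [G O C]
  5. access O: HIT. Cache (LRU->MRU): [G C O]
  6. access O: HIT. Cache (LRU->MRU): [G C O]
  7. access G: HIT. Cache (LRU->MRU): [C O G]
  8. access D: MISS. Cache (LRU->MRU): [C O G D]
  9. access C: HIT. Cache (LRU->MRU): [O G D C]
  10. access C: HIT. Cache (LRU->MRU): [O G D C]
  11. access D: HIT. Cache (LRU->MRU): [O G C D]
  12. access D: HIT. Cache (LRU->MRU): [O G C D]
  13. access C: HIT. Cache (LRU->MRU): [O G D C]
  14. access D: HIT. Cache (LRU->MRU): [O G C D]
  15. access D: HIT. Cache (LRU->MRU): [O G C D]
  16. access B: MISS, evict O. Cache (LRU->MRU): [G C D B]
  17. access D: HIT. Cache (LRU->MRU): [G C B D]
  18. access C: HIT. Cache (LRU->MRU): [G B D C]
  19. access C: HIT. Cache (LRU->MRU): [G B D C]
Total: 14 hits, 5 misses, 1 evictions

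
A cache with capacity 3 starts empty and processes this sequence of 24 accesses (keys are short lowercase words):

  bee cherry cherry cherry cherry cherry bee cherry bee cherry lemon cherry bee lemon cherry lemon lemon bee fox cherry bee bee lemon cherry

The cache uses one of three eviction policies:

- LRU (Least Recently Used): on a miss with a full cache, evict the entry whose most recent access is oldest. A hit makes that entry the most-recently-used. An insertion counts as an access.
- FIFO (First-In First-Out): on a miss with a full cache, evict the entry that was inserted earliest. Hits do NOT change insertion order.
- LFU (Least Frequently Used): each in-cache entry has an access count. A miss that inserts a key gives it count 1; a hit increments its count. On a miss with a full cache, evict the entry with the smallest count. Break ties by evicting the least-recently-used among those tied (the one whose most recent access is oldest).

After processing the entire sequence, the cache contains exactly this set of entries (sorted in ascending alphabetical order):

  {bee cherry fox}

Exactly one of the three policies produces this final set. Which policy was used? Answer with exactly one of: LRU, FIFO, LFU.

Answer: FIFO

Derivation:
Simulating under each policy and comparing final sets:
  LRU: final set = {bee cherry lemon} -> differs
  FIFO: final set = {bee cherry fox} -> MATCHES target
  LFU: final set = {bee cherry lemon} -> differs
Only FIFO produces the target set.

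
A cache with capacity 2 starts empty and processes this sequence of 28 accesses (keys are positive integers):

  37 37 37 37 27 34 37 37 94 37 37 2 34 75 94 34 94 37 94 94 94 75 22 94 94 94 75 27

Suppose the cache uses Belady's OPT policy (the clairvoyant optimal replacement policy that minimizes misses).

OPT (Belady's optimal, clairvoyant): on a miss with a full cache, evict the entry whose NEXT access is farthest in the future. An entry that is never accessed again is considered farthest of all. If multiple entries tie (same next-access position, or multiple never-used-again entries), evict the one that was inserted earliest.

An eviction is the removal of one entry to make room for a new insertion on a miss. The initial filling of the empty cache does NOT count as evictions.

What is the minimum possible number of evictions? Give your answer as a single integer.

Answer: 11

Derivation:
OPT (Belady) simulation (capacity=2):
  1. access 37: MISS. Cache: [37]
  2. access 37: HIT. Next use of 37: step 3. Cache: [37]
  3. access 37: HIT. Next use of 37: step 4. Cache: [37]
  4. access 37: HIT. Next use of 37: step 7. Cache: [37]
  5. access 27: MISS. Cache: [37 27]
  6. access 34: MISS, evict 27 (next use: step 28). Cache: [37 34]
  7. access 37: HIT. Next use of 37: step 8. Cache: [37 34]
  8. access 37: HIT. Next use of 37: step 10. Cache: [37 34]
  9. access 94: MISS, evict 34 (next use: step 13). Cache: [37 94]
  10. access 37: HIT. Next use of 37: step 11. Cache: [37 94]
  11. access 37: HIT. Next use of 37: step 18. Cache: [37 94]
  12. access 2: MISS, evict 37 (next use: step 18). Cache: [94 2]
  13. access 34: MISS, evict 2 (next use: never). Cache: [94 34]
  14. access 75: MISS, evict 34 (next use: step 16). Cache: [94 75]
  15. access 94: HIT. Next use of 94: step 17. Cache: [94 75]
  16. access 34: MISS, evict 75 (next use: step 22). Cache: [94 34]
  17. access 94: HIT. Next use of 94: step 19. Cache: [94 34]
  18. access 37: MISS, evict 34 (next use: never). Cache: [94 37]
  19. access 94: HIT. Next use of 94: step 20. Cache: [94 37]
  20. access 94: HIT. Next use of 94: step 21. Cache: [94 37]
  21. access 94: HIT. Next use of 94: step 24. Cache: [94 37]
  22. access 75: MISS, evict 37 (next use: never). Cache: [94 75]
  23. access 22: MISS, evict 75 (next use: step 27). Cache: [94 22]
  24. access 94: HIT. Next use of 94: step 25. Cache: [94 22]
  25. access 94: HIT. Next use of 94: step 26. Cache: [94 22]
  26. access 94: HIT. Next use of 94: never. Cache: [94 22]
  27. access 75: MISS, evict 94 (next use: never). Cache: [22 75]
  28. access 27: MISS, evict 22 (next use: never). Cache: [75 27]
Total: 15 hits, 13 misses, 11 evictions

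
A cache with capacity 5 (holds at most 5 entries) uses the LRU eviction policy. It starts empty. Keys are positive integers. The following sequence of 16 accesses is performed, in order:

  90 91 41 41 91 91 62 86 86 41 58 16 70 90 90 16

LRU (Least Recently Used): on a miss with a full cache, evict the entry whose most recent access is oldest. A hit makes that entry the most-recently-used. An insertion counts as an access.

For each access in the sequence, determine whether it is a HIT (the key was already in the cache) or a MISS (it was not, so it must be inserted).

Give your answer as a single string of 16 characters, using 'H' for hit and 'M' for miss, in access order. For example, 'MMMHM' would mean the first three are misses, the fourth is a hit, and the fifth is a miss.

LRU simulation (capacity=5):
  1. access 90: MISS. Cache (LRU->MRU): [90]
  2. access 91: MISS. Cache (LRU->MRU): [90 91]
  3. access 41: MISS. Cache (LRU->MRU): [90 91 41]
  4. access 41: HIT. Cache (LRU->MRU): [90 91 41]
  5. access 91: HIT. Cache (LRU->MRU): [90 41 91]
  6. access 91: HIT. Cache (LRU->MRU): [90 41 91]
  7. access 62: MISS. Cache (LRU->MRU): [90 41 91 62]
  8. access 86: MISS. Cache (LRU->MRU): [90 41 91 62 86]
  9. access 86: HIT. Cache (LRU->MRU): [90 41 91 62 86]
  10. access 41: HIT. Cache (LRU->MRU): [90 91 62 86 41]
  11. access 58: MISS, evict 90. Cache (LRU->MRU): [91 62 86 41 58]
  12. access 16: MISS, evict 91. Cache (LRU->MRU): [62 86 41 58 16]
  13. access 70: MISS, evict 62. Cache (LRU->MRU): [86 41 58 16 70]
  14. access 90: MISS, evict 86. Cache (LRU->MRU): [41 58 16 70 90]
  15. access 90: HIT. Cache (LRU->MRU): [41 58 16 70 90]
  16. access 16: HIT. Cache (LRU->MRU): [41 58 70 90 16]
Total: 7 hits, 9 misses, 4 evictions

Answer: MMMHHHMMHHMMMMHH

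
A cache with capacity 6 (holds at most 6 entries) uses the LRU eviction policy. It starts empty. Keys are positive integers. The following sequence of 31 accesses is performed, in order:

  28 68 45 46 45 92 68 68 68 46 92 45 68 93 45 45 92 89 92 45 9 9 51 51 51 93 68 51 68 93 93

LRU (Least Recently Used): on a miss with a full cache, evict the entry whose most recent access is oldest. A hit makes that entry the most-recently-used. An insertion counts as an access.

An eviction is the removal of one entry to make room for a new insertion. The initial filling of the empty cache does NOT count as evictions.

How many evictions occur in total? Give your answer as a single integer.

Answer: 4

Derivation:
LRU simulation (capacity=6):
  1. access 28: MISS. Cache (LRU->MRU): [28]
  2. access 68: MISS. Cache (LRU->MRU): [28 68]
  3. access 45: MISS. Cache (LRU->MRU): [28 68 45]
  4. access 46: MISS. Cache (LRU->MRU): [28 68 45 46]
  5. access 45: HIT. Cache (LRU->MRU): [28 68 46 45]
  6. access 92: MISS. Cache (LRU->MRU): [28 68 46 45 92]
  7. access 68: HIT. Cache (LRU->MRU): [28 46 45 92 68]
  8. access 68: HIT. Cache (LRU->MRU): [28 46 45 92 68]
  9. access 68: HIT. Cache (LRU->MRU): [28 46 45 92 68]
  10. access 46: HIT. Cache (LRU->MRU): [28 45 92 68 46]
  11. access 92: HIT. Cache (LRU->MRU): [28 45 68 46 92]
  12. access 45: HIT. Cache (LRU->MRU): [28 68 46 92 45]
  13. access 68: HIT. Cache (LRU->MRU): [28 46 92 45 68]
  14. access 93: MISS. Cache (LRU->MRU): [28 46 92 45 68 93]
  15. access 45: HIT. Cache (LRU->MRU): [28 46 92 68 93 45]
  16. access 45: HIT. Cache (LRU->MRU): [28 46 92 68 93 45]
  17. access 92: HIT. Cache (LRU->MRU): [28 46 68 93 45 92]
  18. access 89: MISS, evict 28. Cache (LRU->MRU): [46 68 93 45 92 89]
  19. access 92: HIT. Cache (LRU->MRU): [46 68 93 45 89 92]
  20. access 45: HIT. Cache (LRU->MRU): [46 68 93 89 92 45]
  21. access 9: MISS, evict 46. Cache (LRU->MRU): [68 93 89 92 45 9]
  22. access 9: HIT. Cache (LRU->MRU): [68 93 89 92 45 9]
  23. access 51: MISS, evict 68. Cache (LRU->MRU): [93 89 92 45 9 51]
  24. access 51: HIT. Cache (LRU->MRU): [93 89 92 45 9 51]
  25. access 51: HIT. Cache (LRU->MRU): [93 89 92 45 9 51]
  26. access 93: HIT. Cache (LRU->MRU): [89 92 45 9 51 93]
  27. access 68: MISS, evict 89. Cache (LRU->MRU): [92 45 9 51 93 68]
  28. access 51: HIT. Cache (LRU->MRU): [92 45 9 93 68 51]
  29. access 68: HIT. Cache (LRU->MRU): [92 45 9 93 51 68]
  30. access 93: HIT. Cache (LRU->MRU): [92 45 9 51 68 93]
  31. access 93: HIT. Cache (LRU->MRU): [92 45 9 51 68 93]
Total: 21 hits, 10 misses, 4 evictions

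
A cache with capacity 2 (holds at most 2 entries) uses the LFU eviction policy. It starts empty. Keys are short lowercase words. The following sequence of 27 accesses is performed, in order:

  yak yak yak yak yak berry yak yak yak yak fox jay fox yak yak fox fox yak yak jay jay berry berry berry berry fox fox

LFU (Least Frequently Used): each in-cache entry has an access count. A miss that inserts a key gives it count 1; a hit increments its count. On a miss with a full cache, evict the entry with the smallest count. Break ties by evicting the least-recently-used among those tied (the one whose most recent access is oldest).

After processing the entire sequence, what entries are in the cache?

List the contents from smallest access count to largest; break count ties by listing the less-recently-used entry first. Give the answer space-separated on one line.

Answer: fox yak

Derivation:
LFU simulation (capacity=2):
  1. access yak: MISS. Cache: [yak(c=1)]
  2. access yak: HIT, count now 2. Cache: [yak(c=2)]
  3. access yak: HIT, count now 3. Cache: [yak(c=3)]
  4. access yak: HIT, count now 4. Cache: [yak(c=4)]
  5. access yak: HIT, count now 5. Cache: [yak(c=5)]
  6. access berry: MISS. Cache: [berry(c=1) yak(c=5)]
  7. access yak: HIT, count now 6. Cache: [berry(c=1) yak(c=6)]
  8. access yak: HIT, count now 7. Cache: [berry(c=1) yak(c=7)]
  9. access yak: HIT, count now 8. Cache: [berry(c=1) yak(c=8)]
  10. access yak: HIT, count now 9. Cache: [berry(c=1) yak(c=9)]
  11. access fox: MISS, evict berry(c=1). Cache: [fox(c=1) yak(c=9)]
  12. access jay: MISS, evict fox(c=1). Cache: [jay(c=1) yak(c=9)]
  13. access fox: MISS, evict jay(c=1). Cache: [fox(c=1) yak(c=9)]
  14. access yak: HIT, count now 10. Cache: [fox(c=1) yak(c=10)]
  15. access yak: HIT, count now 11. Cache: [fox(c=1) yak(c=11)]
  16. access fox: HIT, count now 2. Cache: [fox(c=2) yak(c=11)]
  17. access fox: HIT, count now 3. Cache: [fox(c=3) yak(c=11)]
  18. access yak: HIT, count now 12. Cache: [fox(c=3) yak(c=12)]
  19. access yak: HIT, count now 13. Cache: [fox(c=3) yak(c=13)]
  20. access jay: MISS, evict fox(c=3). Cache: [jay(c=1) yak(c=13)]
  21. access jay: HIT, count now 2. Cache: [jay(c=2) yak(c=13)]
  22. access berry: MISS, evict jay(c=2). Cache: [berry(c=1) yak(c=13)]
  23. access berry: HIT, count now 2. Cache: [berry(c=2) yak(c=13)]
  24. access berry: HIT, count now 3. Cache: [berry(c=3) yak(c=13)]
  25. access berry: HIT, count now 4. Cache: [berry(c=4) yak(c=13)]
  26. access fox: MISS, evict berry(c=4). Cache: [fox(c=1) yak(c=13)]
  27. access fox: HIT, count now 2. Cache: [fox(c=2) yak(c=13)]
Total: 19 hits, 8 misses, 6 evictions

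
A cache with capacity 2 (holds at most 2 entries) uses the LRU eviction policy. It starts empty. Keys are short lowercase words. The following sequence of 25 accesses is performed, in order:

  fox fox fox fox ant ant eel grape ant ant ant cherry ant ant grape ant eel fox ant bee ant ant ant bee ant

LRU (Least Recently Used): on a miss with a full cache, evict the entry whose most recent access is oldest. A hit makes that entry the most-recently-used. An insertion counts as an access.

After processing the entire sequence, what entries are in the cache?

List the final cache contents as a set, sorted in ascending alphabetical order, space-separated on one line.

LRU simulation (capacity=2):
  1. access fox: MISS. Cache (LRU->MRU): [fox]
  2. access fox: HIT. Cache (LRU->MRU): [fox]
  3. access fox: HIT. Cache (LRU->MRU): [fox]
  4. access fox: HIT. Cache (LRU->MRU): [fox]
  5. access ant: MISS. Cache (LRU->MRU): [fox ant]
  6. access ant: HIT. Cache (LRU->MRU): [fox ant]
  7. access eel: MISS, evict fox. Cache (LRU->MRU): [ant eel]
  8. access grape: MISS, evict ant. Cache (LRU->MRU): [eel grape]
  9. access ant: MISS, evict eel. Cache (LRU->MRU): [grape ant]
  10. access ant: HIT. Cache (LRU->MRU): [grape ant]
  11. access ant: HIT. Cache (LRU->MRU): [grape ant]
  12. access cherry: MISS, evict grape. Cache (LRU->MRU): [ant cherry]
  13. access ant: HIT. Cache (LRU->MRU): [cherry ant]
  14. access ant: HIT. Cache (LRU->MRU): [cherry ant]
  15. access grape: MISS, evict cherry. Cache (LRU->MRU): [ant grape]
  16. access ant: HIT. Cache (LRU->MRU): [grape ant]
  17. access eel: MISS, evict grape. Cache (LRU->MRU): [ant eel]
  18. access fox: MISS, evict ant. Cache (LRU->MRU): [eel fox]
  19. access ant: MISS, evict eel. Cache (LRU->MRU): [fox ant]
  20. access bee: MISS, evict fox. Cache (LRU->MRU): [ant bee]
  21. access ant: HIT. Cache (LRU->MRU): [bee ant]
  22. access ant: HIT. Cache (LRU->MRU): [bee ant]
  23. access ant: HIT. Cache (LRU->MRU): [bee ant]
  24. access bee: HIT. Cache (LRU->MRU): [ant bee]
  25. access ant: HIT. Cache (LRU->MRU): [bee ant]
Total: 14 hits, 11 misses, 9 evictions

Answer: ant bee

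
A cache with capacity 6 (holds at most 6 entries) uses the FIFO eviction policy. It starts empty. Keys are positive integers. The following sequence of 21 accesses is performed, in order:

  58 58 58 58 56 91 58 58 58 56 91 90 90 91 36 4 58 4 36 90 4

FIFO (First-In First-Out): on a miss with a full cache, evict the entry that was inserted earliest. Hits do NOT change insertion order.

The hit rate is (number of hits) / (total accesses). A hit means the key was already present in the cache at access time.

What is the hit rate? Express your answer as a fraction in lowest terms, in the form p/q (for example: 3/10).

Answer: 5/7

Derivation:
FIFO simulation (capacity=6):
  1. access 58: MISS. Cache (old->new): [58]
  2. access 58: HIT. Cache (old->new): [58]
  3. access 58: HIT. Cache (old->new): [58]
  4. access 58: HIT. Cache (old->new): [58]
  5. access 56: MISS. Cache (old->new): [58 56]
  6. access 91: MISS. Cache (old->new): [58 56 91]
  7. access 58: HIT. Cache (old->new): [58 56 91]
  8. access 58: HIT. Cache (old->new): [58 56 91]
  9. access 58: HIT. Cache (old->new): [58 56 91]
  10. access 56: HIT. Cache (old->new): [58 56 91]
  11. access 91: HIT. Cache (old->new): [58 56 91]
  12. access 90: MISS. Cache (old->new): [58 56 91 90]
  13. access 90: HIT. Cache (old->new): [58 56 91 90]
  14. access 91: HIT. Cache (old->new): [58 56 91 90]
  15. access 36: MISS. Cache (old->new): [58 56 91 90 36]
  16. access 4: MISS. Cache (old->new): [58 56 91 90 36 4]
  17. access 58: HIT. Cache (old->new): [58 56 91 90 36 4]
  18. access 4: HIT. Cache (old->new): [58 56 91 90 36 4]
  19. access 36: HIT. Cache (old->new): [58 56 91 90 36 4]
  20. access 90: HIT. Cache (old->new): [58 56 91 90 36 4]
  21. access 4: HIT. Cache (old->new): [58 56 91 90 36 4]
Total: 15 hits, 6 misses, 0 evictions

Hit rate = 15/21 = 5/7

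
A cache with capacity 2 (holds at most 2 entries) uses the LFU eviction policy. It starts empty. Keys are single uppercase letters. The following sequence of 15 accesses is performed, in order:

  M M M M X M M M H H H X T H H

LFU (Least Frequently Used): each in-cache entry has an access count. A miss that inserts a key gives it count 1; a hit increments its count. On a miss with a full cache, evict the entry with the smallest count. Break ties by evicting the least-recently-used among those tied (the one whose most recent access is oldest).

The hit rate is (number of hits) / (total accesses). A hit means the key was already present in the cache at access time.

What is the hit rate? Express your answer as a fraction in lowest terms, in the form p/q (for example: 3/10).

LFU simulation (capacity=2):
  1. access M: MISS. Cache: [M(c=1)]
  2. access M: HIT, count now 2. Cache: [M(c=2)]
  3. access M: HIT, count now 3. Cache: [M(c=3)]
  4. access M: HIT, count now 4. Cache: [M(c=4)]
  5. access X: MISS. Cache: [X(c=1) M(c=4)]
  6. access M: HIT, count now 5. Cache: [X(c=1) M(c=5)]
  7. access M: HIT, count now 6. Cache: [X(c=1) M(c=6)]
  8. access M: HIT, count now 7. Cache: [X(c=1) M(c=7)]
  9. access H: MISS, evict X(c=1). Cache: [H(c=1) M(c=7)]
  10. access H: HIT, count now 2. Cache: [H(c=2) M(c=7)]
  11. access H: HIT, count now 3. Cache: [H(c=3) M(c=7)]
  12. access X: MISS, evict H(c=3). Cache: [X(c=1) M(c=7)]
  13. access T: MISS, evict X(c=1). Cache: [T(c=1) M(c=7)]
  14. access H: MISS, evict T(c=1). Cache: [H(c=1) M(c=7)]
  15. access H: HIT, count now 2. Cache: [H(c=2) M(c=7)]
Total: 9 hits, 6 misses, 4 evictions

Hit rate = 9/15 = 3/5

Answer: 3/5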